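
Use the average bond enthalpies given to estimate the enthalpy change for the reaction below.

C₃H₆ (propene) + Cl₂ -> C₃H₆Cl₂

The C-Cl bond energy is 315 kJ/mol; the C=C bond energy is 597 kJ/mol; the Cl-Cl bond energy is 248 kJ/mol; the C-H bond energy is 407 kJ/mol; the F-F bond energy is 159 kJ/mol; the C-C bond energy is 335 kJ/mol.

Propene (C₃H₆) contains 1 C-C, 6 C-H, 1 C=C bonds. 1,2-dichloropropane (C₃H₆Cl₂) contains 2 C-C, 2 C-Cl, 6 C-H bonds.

Bonds broken (reactants):
  C-C: 1 × 335 = 335
  C-H: 6 × 407 = 2442
  C=C: 1 × 597 = 597
  Cl-Cl: 1 × 248 = 248
  Σ(broken) = 3622 kJ
Bonds formed (products):
  C-C: 2 × 335 = 670
  C-Cl: 2 × 315 = 630
  C-H: 6 × 407 = 2442
  Σ(formed) = 3742 kJ
ΔH = Σ(broken) − Σ(formed) = 3622 − 3742 = −120 kJ

ΔH ≈ −120 kJ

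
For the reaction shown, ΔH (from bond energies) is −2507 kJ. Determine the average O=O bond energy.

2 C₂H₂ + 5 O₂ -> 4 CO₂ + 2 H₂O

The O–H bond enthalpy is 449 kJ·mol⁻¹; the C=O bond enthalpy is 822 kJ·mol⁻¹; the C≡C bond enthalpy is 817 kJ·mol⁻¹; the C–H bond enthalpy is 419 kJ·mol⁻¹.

Let D be the O=O bond energy.
Σ(broken) = 2×817 + 4×419 + 5×D = 3310 + 5D
Σ(formed) = 8×822 + 4×449 = 8372
ΔH = Σ(broken) − Σ(formed) = (3310 + 5D) − (8372) = −5062 + 5D
Setting this equal to −2507 kJ gives 5D = 2555, so D = 511 kJ/mol.

D(O=O) ≈ 511 kJ/mol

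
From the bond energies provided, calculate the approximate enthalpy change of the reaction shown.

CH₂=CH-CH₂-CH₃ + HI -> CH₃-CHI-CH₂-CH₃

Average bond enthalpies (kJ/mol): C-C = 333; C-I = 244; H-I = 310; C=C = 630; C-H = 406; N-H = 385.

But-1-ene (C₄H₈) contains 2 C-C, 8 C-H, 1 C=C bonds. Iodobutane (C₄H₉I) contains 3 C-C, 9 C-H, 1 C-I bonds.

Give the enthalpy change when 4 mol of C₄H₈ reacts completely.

Bonds broken (reactants):
  C-C: 2 × 333 = 666
  C-H: 8 × 406 = 3248
  C=C: 1 × 630 = 630
  H-I: 1 × 310 = 310
  Σ(broken) = 4854 kJ
Bonds formed (products):
  C-C: 3 × 333 = 999
  C-H: 9 × 406 = 3654
  C-I: 1 × 244 = 244
  Σ(formed) = 4897 kJ
ΔH = Σ(broken) − Σ(formed) = 4854 − 4897 = −43 kJ
For 4× the reaction as written: 4 × (−43) = −172 kJ

ΔH = −172 kJ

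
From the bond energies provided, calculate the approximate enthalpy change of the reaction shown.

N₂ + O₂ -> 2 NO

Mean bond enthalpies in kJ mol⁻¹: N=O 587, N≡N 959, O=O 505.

ΔH ≈ +290 kJ

Bonds broken (reactants):
  N≡N: 1 × 959 = 959
  O=O: 1 × 505 = 505
  Σ(broken) = 1464 kJ
Bonds formed (products):
  N=O: 2 × 587 = 1174
  Σ(formed) = 1174 kJ
ΔH = Σ(broken) − Σ(formed) = 1464 − 1174 = +290 kJ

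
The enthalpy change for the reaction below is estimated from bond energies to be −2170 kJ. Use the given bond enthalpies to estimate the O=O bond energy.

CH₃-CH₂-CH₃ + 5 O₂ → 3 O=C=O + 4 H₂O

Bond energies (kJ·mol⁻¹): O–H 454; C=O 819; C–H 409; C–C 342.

Let D be the O=O bond energy.
Σ(broken) = 2×342 + 8×409 + 5×D = 3956 + 5D
Σ(formed) = 6×819 + 8×454 = 8546
ΔH = Σ(broken) − Σ(formed) = (3956 + 5D) − (8546) = −4590 + 5D
Setting this equal to −2170 kJ gives 5D = 2420, so D = 484 kJ/mol.

D(O=O) ≈ 484 kJ/mol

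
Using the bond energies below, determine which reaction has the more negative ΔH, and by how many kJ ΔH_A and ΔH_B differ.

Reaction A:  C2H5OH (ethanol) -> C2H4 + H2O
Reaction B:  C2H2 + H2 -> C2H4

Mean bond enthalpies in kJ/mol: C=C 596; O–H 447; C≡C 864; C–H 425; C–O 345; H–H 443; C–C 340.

Reaction B, by 206 kJ

Reaction A:
  Bonds broken (reactants):
    C–C: 1 × 340 = 340
    C–H: 5 × 425 = 2125
    C–O: 1 × 345 = 345
    O–H: 1 × 447 = 447
    Σ(broken) = 3257 kJ
  Bonds formed (products):
    C–H: 4 × 425 = 1700
    C=C: 1 × 596 = 596
    O–H: 2 × 447 = 894
    Σ(formed) = 3190 kJ
  ΔH_A = 3257 − 3190 = +67 kJ
Reaction B:
  Bonds broken (reactants):
    C≡C: 1 × 864 = 864
    C–H: 2 × 425 = 850
    H–H: 1 × 443 = 443
    Σ(broken) = 2157 kJ
  Bonds formed (products):
    C–H: 4 × 425 = 1700
    C=C: 1 × 596 = 596
    Σ(formed) = 2296 kJ
  ΔH_B = 2157 − 2296 = −139 kJ
ΔH_A − ΔH_B = +206 kJ, so reaction B has the more negative ΔH; |ΔH_A − ΔH_B| = 206 kJ.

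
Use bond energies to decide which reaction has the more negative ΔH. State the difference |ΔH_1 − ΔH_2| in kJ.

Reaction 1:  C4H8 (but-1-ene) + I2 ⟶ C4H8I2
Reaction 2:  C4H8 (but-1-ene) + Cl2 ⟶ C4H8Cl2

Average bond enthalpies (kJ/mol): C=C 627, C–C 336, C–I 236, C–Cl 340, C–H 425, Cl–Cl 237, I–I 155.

Reaction 2, by 126 kJ

Reaction 1:
  Bonds broken (reactants):
    C–C: 2 × 336 = 672
    C–H: 8 × 425 = 3400
    C=C: 1 × 627 = 627
    I–I: 1 × 155 = 155
    Σ(broken) = 4854 kJ
  Bonds formed (products):
    C–C: 3 × 336 = 1008
    C–H: 8 × 425 = 3400
    C–I: 2 × 236 = 472
    Σ(formed) = 4880 kJ
  ΔH_1 = 4854 − 4880 = −26 kJ
Reaction 2:
  Bonds broken (reactants):
    C–C: 2 × 336 = 672
    C–H: 8 × 425 = 3400
    C=C: 1 × 627 = 627
    Cl–Cl: 1 × 237 = 237
    Σ(broken) = 4936 kJ
  Bonds formed (products):
    C–C: 3 × 336 = 1008
    C–Cl: 2 × 340 = 680
    C–H: 8 × 425 = 3400
    Σ(formed) = 5088 kJ
  ΔH_2 = 4936 − 5088 = −152 kJ
ΔH_1 − ΔH_2 = +126 kJ, so reaction 2 has the more negative ΔH; |ΔH_1 − ΔH_2| = 126 kJ.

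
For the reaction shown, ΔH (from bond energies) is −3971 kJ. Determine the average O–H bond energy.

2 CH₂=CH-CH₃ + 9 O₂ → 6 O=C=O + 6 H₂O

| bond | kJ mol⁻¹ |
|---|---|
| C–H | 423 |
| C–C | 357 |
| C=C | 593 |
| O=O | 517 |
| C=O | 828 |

D(O–H) ≈ 472 kJ/mol

Let D be the O–H bond energy.
Σ(broken) = 2×357 + 12×423 + 2×593 + 9×517 = 11629
Σ(formed) = 12×828 + 12×D = 9936 + 12D
ΔH = Σ(broken) − Σ(formed) = (11629) − (9936 + 12D) = +1693 − 12D
Setting this equal to −3971 kJ gives 12D = 5664, so D = 472 kJ/mol.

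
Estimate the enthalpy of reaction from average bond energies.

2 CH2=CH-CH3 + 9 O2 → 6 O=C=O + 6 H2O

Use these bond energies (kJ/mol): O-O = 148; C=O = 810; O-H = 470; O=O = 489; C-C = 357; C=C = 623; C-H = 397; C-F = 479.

Bonds broken (reactants):
  C-C: 2 × 357 = 714
  C-H: 12 × 397 = 4764
  C=C: 2 × 623 = 1246
  O=O: 9 × 489 = 4401
  Σ(broken) = 11125 kJ
Bonds formed (products):
  C=O: 12 × 810 = 9720
  O-H: 12 × 470 = 5640
  Σ(formed) = 15360 kJ
ΔH = Σ(broken) − Σ(formed) = 11125 − 15360 = −4235 kJ

ΔH ≈ −4235 kJ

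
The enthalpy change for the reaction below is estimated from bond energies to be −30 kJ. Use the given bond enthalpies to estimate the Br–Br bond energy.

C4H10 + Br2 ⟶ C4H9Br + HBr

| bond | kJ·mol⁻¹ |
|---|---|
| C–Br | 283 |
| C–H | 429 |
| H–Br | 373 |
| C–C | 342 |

D(Br–Br) ≈ 197 kJ/mol

Let D be the Br–Br bond energy.
Σ(broken) = 1×D + 3×342 + 10×429 = 5316 + D
Σ(formed) = 1×283 + 3×342 + 9×429 + 1×373 = 5543
ΔH = Σ(broken) − Σ(formed) = (5316 + D) − (5543) = −227 + D
Setting this equal to −30 kJ gives D = 197 kJ/mol.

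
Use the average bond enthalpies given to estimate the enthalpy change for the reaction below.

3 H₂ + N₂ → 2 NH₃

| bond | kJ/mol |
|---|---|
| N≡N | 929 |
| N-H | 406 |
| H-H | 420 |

Bonds broken (reactants):
  H-H: 3 × 420 = 1260
  N≡N: 1 × 929 = 929
  Σ(broken) = 2189 kJ
Bonds formed (products):
  N-H: 6 × 406 = 2436
  Σ(formed) = 2436 kJ
ΔH = Σ(broken) − Σ(formed) = 2189 − 2436 = −247 kJ

ΔH ≈ −247 kJ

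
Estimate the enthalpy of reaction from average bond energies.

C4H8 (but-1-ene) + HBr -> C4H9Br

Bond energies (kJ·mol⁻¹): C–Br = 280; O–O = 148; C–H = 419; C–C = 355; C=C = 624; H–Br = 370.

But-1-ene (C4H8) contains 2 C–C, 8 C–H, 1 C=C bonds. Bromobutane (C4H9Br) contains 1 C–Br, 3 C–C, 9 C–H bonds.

ΔH ≈ −60 kJ

Bonds broken (reactants):
  C–C: 2 × 355 = 710
  C–H: 8 × 419 = 3352
  C=C: 1 × 624 = 624
  H–Br: 1 × 370 = 370
  Σ(broken) = 5056 kJ
Bonds formed (products):
  C–Br: 1 × 280 = 280
  C–C: 3 × 355 = 1065
  C–H: 9 × 419 = 3771
  Σ(formed) = 5116 kJ
ΔH = Σ(broken) − Σ(formed) = 5056 − 5116 = −60 kJ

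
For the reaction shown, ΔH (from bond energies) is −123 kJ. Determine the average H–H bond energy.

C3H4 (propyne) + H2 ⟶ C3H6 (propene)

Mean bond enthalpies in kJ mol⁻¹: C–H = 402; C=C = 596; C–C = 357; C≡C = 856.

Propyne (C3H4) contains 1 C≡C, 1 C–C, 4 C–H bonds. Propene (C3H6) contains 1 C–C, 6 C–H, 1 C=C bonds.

D(H–H) ≈ 421 kJ/mol

Let D be the H–H bond energy.
Σ(broken) = 1×856 + 1×357 + 4×402 + 1×D = 2821 + D
Σ(formed) = 1×357 + 6×402 + 1×596 = 3365
ΔH = Σ(broken) − Σ(formed) = (2821 + D) − (3365) = −544 + D
Setting this equal to −123 kJ gives D = 421 kJ/mol.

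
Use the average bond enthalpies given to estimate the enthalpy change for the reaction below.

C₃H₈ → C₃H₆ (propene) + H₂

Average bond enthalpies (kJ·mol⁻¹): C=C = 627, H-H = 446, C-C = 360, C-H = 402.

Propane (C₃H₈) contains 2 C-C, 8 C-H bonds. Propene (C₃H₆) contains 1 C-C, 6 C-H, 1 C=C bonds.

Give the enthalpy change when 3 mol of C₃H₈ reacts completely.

ΔH = +273 kJ

Bonds broken (reactants):
  C-C: 2 × 360 = 720
  C-H: 8 × 402 = 3216
  Σ(broken) = 3936 kJ
Bonds formed (products):
  C-C: 1 × 360 = 360
  C-H: 6 × 402 = 2412
  C=C: 1 × 627 = 627
  H-H: 1 × 446 = 446
  Σ(formed) = 3845 kJ
ΔH = Σ(broken) − Σ(formed) = 3936 − 3845 = +91 kJ
For 3× the reaction as written: 3 × (+91) = +273 kJ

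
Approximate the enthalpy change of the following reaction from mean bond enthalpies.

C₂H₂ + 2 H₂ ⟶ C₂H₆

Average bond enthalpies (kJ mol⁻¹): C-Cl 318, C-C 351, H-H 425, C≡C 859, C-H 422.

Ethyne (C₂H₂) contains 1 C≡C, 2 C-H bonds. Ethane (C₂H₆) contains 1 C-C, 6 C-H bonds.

ΔH ≈ −330 kJ

Bonds broken (reactants):
  C≡C: 1 × 859 = 859
  C-H: 2 × 422 = 844
  H-H: 2 × 425 = 850
  Σ(broken) = 2553 kJ
Bonds formed (products):
  C-C: 1 × 351 = 351
  C-H: 6 × 422 = 2532
  Σ(formed) = 2883 kJ
ΔH = Σ(broken) − Σ(formed) = 2553 − 2883 = −330 kJ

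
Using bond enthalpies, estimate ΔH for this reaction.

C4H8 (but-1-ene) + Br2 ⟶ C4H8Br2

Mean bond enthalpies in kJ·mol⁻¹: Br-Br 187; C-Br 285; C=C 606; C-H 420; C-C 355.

ΔH ≈ −132 kJ

Bonds broken (reactants):
  Br-Br: 1 × 187 = 187
  C-C: 2 × 355 = 710
  C-H: 8 × 420 = 3360
  C=C: 1 × 606 = 606
  Σ(broken) = 4863 kJ
Bonds formed (products):
  C-Br: 2 × 285 = 570
  C-C: 3 × 355 = 1065
  C-H: 8 × 420 = 3360
  Σ(formed) = 4995 kJ
ΔH = Σ(broken) − Σ(formed) = 4863 − 4995 = −132 kJ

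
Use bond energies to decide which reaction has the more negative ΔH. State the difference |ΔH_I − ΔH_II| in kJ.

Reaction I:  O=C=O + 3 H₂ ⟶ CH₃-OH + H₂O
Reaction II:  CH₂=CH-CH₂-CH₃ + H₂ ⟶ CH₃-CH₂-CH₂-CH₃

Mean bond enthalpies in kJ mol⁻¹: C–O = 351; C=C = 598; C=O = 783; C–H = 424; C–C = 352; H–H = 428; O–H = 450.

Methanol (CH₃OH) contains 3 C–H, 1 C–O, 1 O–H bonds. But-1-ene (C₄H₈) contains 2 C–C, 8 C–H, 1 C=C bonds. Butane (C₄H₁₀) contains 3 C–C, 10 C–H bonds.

Reaction I:
  Bonds broken (reactants):
    C=O: 2 × 783 = 1566
    H–H: 3 × 428 = 1284
    Σ(broken) = 2850 kJ
  Bonds formed (products):
    C–H: 3 × 424 = 1272
    C–O: 1 × 351 = 351
    O–H: 3 × 450 = 1350
    Σ(formed) = 2973 kJ
  ΔH_I = 2850 − 2973 = −123 kJ
Reaction II:
  Bonds broken (reactants):
    C–C: 2 × 352 = 704
    C–H: 8 × 424 = 3392
    C=C: 1 × 598 = 598
    H–H: 1 × 428 = 428
    Σ(broken) = 5122 kJ
  Bonds formed (products):
    C–C: 3 × 352 = 1056
    C–H: 10 × 424 = 4240
    Σ(formed) = 5296 kJ
  ΔH_II = 5122 − 5296 = −174 kJ
ΔH_I − ΔH_II = +51 kJ, so reaction II has the more negative ΔH; |ΔH_I − ΔH_II| = 51 kJ.

Reaction II, by 51 kJ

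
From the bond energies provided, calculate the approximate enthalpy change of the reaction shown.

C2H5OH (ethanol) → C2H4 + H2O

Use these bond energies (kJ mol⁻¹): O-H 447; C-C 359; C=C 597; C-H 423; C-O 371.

ΔH ≈ +109 kJ

Bonds broken (reactants):
  C-C: 1 × 359 = 359
  C-H: 5 × 423 = 2115
  C-O: 1 × 371 = 371
  O-H: 1 × 447 = 447
  Σ(broken) = 3292 kJ
Bonds formed (products):
  C-H: 4 × 423 = 1692
  C=C: 1 × 597 = 597
  O-H: 2 × 447 = 894
  Σ(formed) = 3183 kJ
ΔH = Σ(broken) − Σ(formed) = 3292 − 3183 = +109 kJ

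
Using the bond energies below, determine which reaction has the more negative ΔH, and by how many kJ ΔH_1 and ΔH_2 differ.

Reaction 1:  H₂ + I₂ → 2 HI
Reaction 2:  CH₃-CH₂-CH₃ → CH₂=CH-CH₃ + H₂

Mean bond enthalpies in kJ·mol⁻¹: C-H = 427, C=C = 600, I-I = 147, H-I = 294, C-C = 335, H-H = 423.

Reaction 1, by 184 kJ

Reaction 1:
  Bonds broken (reactants):
    H-H: 1 × 423 = 423
    I-I: 1 × 147 = 147
    Σ(broken) = 570 kJ
  Bonds formed (products):
    H-I: 2 × 294 = 588
    Σ(formed) = 588 kJ
  ΔH_1 = 570 − 588 = −18 kJ
Reaction 2:
  Bonds broken (reactants):
    C-C: 2 × 335 = 670
    C-H: 8 × 427 = 3416
    Σ(broken) = 4086 kJ
  Bonds formed (products):
    C-C: 1 × 335 = 335
    C-H: 6 × 427 = 2562
    C=C: 1 × 600 = 600
    H-H: 1 × 423 = 423
    Σ(formed) = 3920 kJ
  ΔH_2 = 4086 − 3920 = +166 kJ
ΔH_1 − ΔH_2 = −184 kJ, so reaction 1 has the more negative ΔH; |ΔH_1 − ΔH_2| = 184 kJ.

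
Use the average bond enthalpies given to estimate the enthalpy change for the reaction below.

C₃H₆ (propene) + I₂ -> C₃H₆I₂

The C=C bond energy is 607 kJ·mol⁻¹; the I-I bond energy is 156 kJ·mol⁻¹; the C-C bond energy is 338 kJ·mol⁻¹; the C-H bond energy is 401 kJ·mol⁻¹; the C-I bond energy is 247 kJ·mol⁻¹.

ΔH ≈ −69 kJ

Bonds broken (reactants):
  C-C: 1 × 338 = 338
  C-H: 6 × 401 = 2406
  C=C: 1 × 607 = 607
  I-I: 1 × 156 = 156
  Σ(broken) = 3507 kJ
Bonds formed (products):
  C-C: 2 × 338 = 676
  C-H: 6 × 401 = 2406
  C-I: 2 × 247 = 494
  Σ(formed) = 3576 kJ
ΔH = Σ(broken) − Σ(formed) = 3507 − 3576 = −69 kJ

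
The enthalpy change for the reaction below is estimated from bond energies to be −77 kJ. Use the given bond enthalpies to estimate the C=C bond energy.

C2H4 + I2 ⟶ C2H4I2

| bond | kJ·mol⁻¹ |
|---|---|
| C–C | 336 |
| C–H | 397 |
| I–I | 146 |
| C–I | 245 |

Let D be the C=C bond energy.
Σ(broken) = 4×397 + 1×D + 1×146 = 1734 + D
Σ(formed) = 1×336 + 4×397 + 2×245 = 2414
ΔH = Σ(broken) − Σ(formed) = (1734 + D) − (2414) = −680 + D
Setting this equal to −77 kJ gives D = 603 kJ/mol.

D(C=C) ≈ 603 kJ/mol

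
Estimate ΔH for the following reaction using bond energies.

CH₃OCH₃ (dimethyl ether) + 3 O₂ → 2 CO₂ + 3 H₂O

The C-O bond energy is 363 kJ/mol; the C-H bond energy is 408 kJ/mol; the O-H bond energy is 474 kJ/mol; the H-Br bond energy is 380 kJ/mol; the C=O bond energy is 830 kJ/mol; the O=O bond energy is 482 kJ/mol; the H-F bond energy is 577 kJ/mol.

ΔH ≈ −1544 kJ

Bonds broken (reactants):
  C-H: 6 × 408 = 2448
  C-O: 2 × 363 = 726
  O=O: 3 × 482 = 1446
  Σ(broken) = 4620 kJ
Bonds formed (products):
  C=O: 4 × 830 = 3320
  O-H: 6 × 474 = 2844
  Σ(formed) = 6164 kJ
ΔH = Σ(broken) − Σ(formed) = 4620 − 6164 = −1544 kJ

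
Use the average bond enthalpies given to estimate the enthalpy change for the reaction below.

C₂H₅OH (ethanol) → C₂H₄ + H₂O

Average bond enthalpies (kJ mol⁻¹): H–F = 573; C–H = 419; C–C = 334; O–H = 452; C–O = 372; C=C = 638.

ΔH ≈ +35 kJ

Bonds broken (reactants):
  C–C: 1 × 334 = 334
  C–H: 5 × 419 = 2095
  C–O: 1 × 372 = 372
  O–H: 1 × 452 = 452
  Σ(broken) = 3253 kJ
Bonds formed (products):
  C–H: 4 × 419 = 1676
  C=C: 1 × 638 = 638
  O–H: 2 × 452 = 904
  Σ(formed) = 3218 kJ
ΔH = Σ(broken) − Σ(formed) = 3253 − 3218 = +35 kJ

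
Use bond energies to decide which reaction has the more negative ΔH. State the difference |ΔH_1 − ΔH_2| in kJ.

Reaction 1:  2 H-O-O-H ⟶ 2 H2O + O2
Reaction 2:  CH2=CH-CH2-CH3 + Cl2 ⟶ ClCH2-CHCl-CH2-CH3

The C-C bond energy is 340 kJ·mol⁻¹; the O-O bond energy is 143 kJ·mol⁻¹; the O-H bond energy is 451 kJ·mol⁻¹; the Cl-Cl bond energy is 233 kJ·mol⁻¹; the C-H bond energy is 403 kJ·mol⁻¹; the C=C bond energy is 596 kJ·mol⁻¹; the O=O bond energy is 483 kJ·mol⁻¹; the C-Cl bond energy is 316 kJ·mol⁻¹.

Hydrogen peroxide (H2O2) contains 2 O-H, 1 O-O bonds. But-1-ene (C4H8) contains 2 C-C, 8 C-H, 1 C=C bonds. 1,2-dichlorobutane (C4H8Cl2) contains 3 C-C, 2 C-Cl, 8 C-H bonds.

Reaction 1, by 54 kJ

Reaction 1:
  Bonds broken (reactants):
    O-H: 4 × 451 = 1804
    O-O: 2 × 143 = 286
    Σ(broken) = 2090 kJ
  Bonds formed (products):
    O-H: 4 × 451 = 1804
    O=O: 1 × 483 = 483
    Σ(formed) = 2287 kJ
  ΔH_1 = 2090 − 2287 = −197 kJ
Reaction 2:
  Bonds broken (reactants):
    C-C: 2 × 340 = 680
    C-H: 8 × 403 = 3224
    C=C: 1 × 596 = 596
    Cl-Cl: 1 × 233 = 233
    Σ(broken) = 4733 kJ
  Bonds formed (products):
    C-C: 3 × 340 = 1020
    C-Cl: 2 × 316 = 632
    C-H: 8 × 403 = 3224
    Σ(formed) = 4876 kJ
  ΔH_2 = 4733 − 4876 = −143 kJ
ΔH_1 − ΔH_2 = −54 kJ, so reaction 1 has the more negative ΔH; |ΔH_1 − ΔH_2| = 54 kJ.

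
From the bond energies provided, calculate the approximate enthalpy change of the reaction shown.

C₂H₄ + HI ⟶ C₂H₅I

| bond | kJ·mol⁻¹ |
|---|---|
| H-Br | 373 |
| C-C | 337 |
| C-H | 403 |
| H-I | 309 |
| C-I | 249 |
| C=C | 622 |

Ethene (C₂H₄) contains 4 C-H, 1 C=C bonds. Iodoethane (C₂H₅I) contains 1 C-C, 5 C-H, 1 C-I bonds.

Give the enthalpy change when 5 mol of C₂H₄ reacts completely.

Bonds broken (reactants):
  C-H: 4 × 403 = 1612
  C=C: 1 × 622 = 622
  H-I: 1 × 309 = 309
  Σ(broken) = 2543 kJ
Bonds formed (products):
  C-C: 1 × 337 = 337
  C-H: 5 × 403 = 2015
  C-I: 1 × 249 = 249
  Σ(formed) = 2601 kJ
ΔH = Σ(broken) − Σ(formed) = 2543 − 2601 = −58 kJ
For 5× the reaction as written: 5 × (−58) = −290 kJ

ΔH = −290 kJ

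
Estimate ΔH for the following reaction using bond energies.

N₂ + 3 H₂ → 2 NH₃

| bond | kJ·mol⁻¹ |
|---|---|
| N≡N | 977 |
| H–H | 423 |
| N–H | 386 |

Bonds broken (reactants):
  H–H: 3 × 423 = 1269
  N≡N: 1 × 977 = 977
  Σ(broken) = 2246 kJ
Bonds formed (products):
  N–H: 6 × 386 = 2316
  Σ(formed) = 2316 kJ
ΔH = Σ(broken) − Σ(formed) = 2246 − 2316 = −70 kJ

ΔH ≈ −70 kJ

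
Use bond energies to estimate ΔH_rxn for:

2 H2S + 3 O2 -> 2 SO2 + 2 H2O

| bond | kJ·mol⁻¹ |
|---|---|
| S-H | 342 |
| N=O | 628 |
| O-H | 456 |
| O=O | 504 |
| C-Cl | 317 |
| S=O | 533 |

ΔH ≈ −1076 kJ

Bonds broken (reactants):
  O=O: 3 × 504 = 1512
  S-H: 4 × 342 = 1368
  Σ(broken) = 2880 kJ
Bonds formed (products):
  O-H: 4 × 456 = 1824
  S=O: 4 × 533 = 2132
  Σ(formed) = 3956 kJ
ΔH = Σ(broken) − Σ(formed) = 2880 − 3956 = −1076 kJ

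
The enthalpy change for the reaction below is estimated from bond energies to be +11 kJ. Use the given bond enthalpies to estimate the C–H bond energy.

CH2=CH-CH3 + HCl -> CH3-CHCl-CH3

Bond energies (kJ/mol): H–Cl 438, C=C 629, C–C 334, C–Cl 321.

D(C–H) ≈ 401 kJ/mol

Let D be the C–H bond energy.
Σ(broken) = 1×334 + 6×D + 1×629 + 1×438 = 1401 + 6D
Σ(formed) = 2×334 + 1×321 + 7×D = 989 + 7D
ΔH = Σ(broken) − Σ(formed) = (1401 + 6D) − (989 + 7D) = +412 − D
Setting this equal to +11 kJ gives D = 401 kJ/mol.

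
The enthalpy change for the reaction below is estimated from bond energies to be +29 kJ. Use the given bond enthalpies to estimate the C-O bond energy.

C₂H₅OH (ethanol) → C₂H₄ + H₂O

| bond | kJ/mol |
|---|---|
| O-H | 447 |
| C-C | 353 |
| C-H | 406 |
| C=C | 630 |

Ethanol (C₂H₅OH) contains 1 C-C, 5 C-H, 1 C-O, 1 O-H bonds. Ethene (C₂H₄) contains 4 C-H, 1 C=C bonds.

D(C-O) ≈ 347 kJ/mol

Let D be the C-O bond energy.
Σ(broken) = 1×353 + 5×406 + 1×D + 1×447 = 2830 + D
Σ(formed) = 4×406 + 1×630 + 2×447 = 3148
ΔH = Σ(broken) − Σ(formed) = (2830 + D) − (3148) = −318 + D
Setting this equal to +29 kJ gives D = 347 kJ/mol.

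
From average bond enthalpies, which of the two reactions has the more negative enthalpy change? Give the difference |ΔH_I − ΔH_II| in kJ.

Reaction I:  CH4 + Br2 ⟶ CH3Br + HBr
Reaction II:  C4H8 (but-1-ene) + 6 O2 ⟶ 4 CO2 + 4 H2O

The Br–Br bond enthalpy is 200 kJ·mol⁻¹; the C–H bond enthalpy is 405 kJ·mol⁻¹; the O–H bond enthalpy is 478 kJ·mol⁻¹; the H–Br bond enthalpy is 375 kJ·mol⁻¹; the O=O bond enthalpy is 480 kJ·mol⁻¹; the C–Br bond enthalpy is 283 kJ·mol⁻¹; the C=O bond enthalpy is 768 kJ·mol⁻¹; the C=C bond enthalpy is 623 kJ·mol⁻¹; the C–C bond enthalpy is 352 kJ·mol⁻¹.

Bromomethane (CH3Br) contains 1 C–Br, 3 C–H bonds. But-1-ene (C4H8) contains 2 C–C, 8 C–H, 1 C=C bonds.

Reaction II, by 2468 kJ

Reaction I:
  Bonds broken (reactants):
    Br–Br: 1 × 200 = 200
    C–H: 4 × 405 = 1620
    Σ(broken) = 1820 kJ
  Bonds formed (products):
    C–Br: 1 × 283 = 283
    C–H: 3 × 405 = 1215
    H–Br: 1 × 375 = 375
    Σ(formed) = 1873 kJ
  ΔH_I = 1820 − 1873 = −53 kJ
Reaction II:
  Bonds broken (reactants):
    C–C: 2 × 352 = 704
    C–H: 8 × 405 = 3240
    C=C: 1 × 623 = 623
    O=O: 6 × 480 = 2880
    Σ(broken) = 7447 kJ
  Bonds formed (products):
    C=O: 8 × 768 = 6144
    O–H: 8 × 478 = 3824
    Σ(formed) = 9968 kJ
  ΔH_II = 7447 − 9968 = −2521 kJ
ΔH_I − ΔH_II = +2468 kJ, so reaction II has the more negative ΔH; |ΔH_I − ΔH_II| = 2468 kJ.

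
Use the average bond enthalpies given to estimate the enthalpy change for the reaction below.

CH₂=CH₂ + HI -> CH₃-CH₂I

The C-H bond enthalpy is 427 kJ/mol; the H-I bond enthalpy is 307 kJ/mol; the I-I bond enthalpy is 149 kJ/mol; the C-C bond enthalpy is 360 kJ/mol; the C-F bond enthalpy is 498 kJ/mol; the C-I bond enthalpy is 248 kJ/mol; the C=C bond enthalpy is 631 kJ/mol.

ΔH ≈ −97 kJ

Bonds broken (reactants):
  C-H: 4 × 427 = 1708
  C=C: 1 × 631 = 631
  H-I: 1 × 307 = 307
  Σ(broken) = 2646 kJ
Bonds formed (products):
  C-C: 1 × 360 = 360
  C-H: 5 × 427 = 2135
  C-I: 1 × 248 = 248
  Σ(formed) = 2743 kJ
ΔH = Σ(broken) − Σ(formed) = 2646 − 2743 = −97 kJ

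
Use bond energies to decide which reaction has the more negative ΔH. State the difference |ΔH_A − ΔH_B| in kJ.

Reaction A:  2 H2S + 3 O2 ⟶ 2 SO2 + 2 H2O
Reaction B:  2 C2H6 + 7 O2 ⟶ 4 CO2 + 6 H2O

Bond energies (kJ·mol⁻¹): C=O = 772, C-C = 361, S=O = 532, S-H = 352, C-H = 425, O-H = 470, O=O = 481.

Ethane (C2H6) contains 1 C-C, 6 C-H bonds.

Reaction A:
  Bonds broken (reactants):
    O=O: 3 × 481 = 1443
    S-H: 4 × 352 = 1408
    Σ(broken) = 2851 kJ
  Bonds formed (products):
    O-H: 4 × 470 = 1880
    S=O: 4 × 532 = 2128
    Σ(formed) = 4008 kJ
  ΔH_A = 2851 − 4008 = −1157 kJ
Reaction B:
  Bonds broken (reactants):
    C-C: 2 × 361 = 722
    C-H: 12 × 425 = 5100
    O=O: 7 × 481 = 3367
    Σ(broken) = 9189 kJ
  Bonds formed (products):
    C=O: 8 × 772 = 6176
    O-H: 12 × 470 = 5640
    Σ(formed) = 11816 kJ
  ΔH_B = 9189 − 11816 = −2627 kJ
ΔH_A − ΔH_B = +1470 kJ, so reaction B has the more negative ΔH; |ΔH_A − ΔH_B| = 1470 kJ.

Reaction B, by 1470 kJ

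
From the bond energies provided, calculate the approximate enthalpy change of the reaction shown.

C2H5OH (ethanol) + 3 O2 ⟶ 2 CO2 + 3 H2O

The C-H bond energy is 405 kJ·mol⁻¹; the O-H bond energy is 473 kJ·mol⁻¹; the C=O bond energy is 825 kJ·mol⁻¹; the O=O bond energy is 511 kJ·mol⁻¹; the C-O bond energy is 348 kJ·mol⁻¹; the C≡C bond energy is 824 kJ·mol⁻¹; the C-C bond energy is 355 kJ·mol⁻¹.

Bonds broken (reactants):
  C-C: 1 × 355 = 355
  C-H: 5 × 405 = 2025
  C-O: 1 × 348 = 348
  O-H: 1 × 473 = 473
  O=O: 3 × 511 = 1533
  Σ(broken) = 4734 kJ
Bonds formed (products):
  C=O: 4 × 825 = 3300
  O-H: 6 × 473 = 2838
  Σ(formed) = 6138 kJ
ΔH = Σ(broken) − Σ(formed) = 4734 − 6138 = −1404 kJ

ΔH ≈ −1404 kJ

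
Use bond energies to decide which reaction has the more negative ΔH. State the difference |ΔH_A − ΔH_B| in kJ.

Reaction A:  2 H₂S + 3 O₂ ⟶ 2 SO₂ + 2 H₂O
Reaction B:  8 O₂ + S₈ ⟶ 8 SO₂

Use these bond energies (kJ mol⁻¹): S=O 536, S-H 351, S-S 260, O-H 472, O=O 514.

Reaction A:
  Bonds broken (reactants):
    O=O: 3 × 514 = 1542
    S-H: 4 × 351 = 1404
    Σ(broken) = 2946 kJ
  Bonds formed (products):
    O-H: 4 × 472 = 1888
    S=O: 4 × 536 = 2144
    Σ(formed) = 4032 kJ
  ΔH_A = 2946 − 4032 = −1086 kJ
Reaction B:
  Bonds broken (reactants):
    O=O: 8 × 514 = 4112
    S-S: 8 × 260 = 2080
    Σ(broken) = 6192 kJ
  Bonds formed (products):
    S=O: 16 × 536 = 8576
    Σ(formed) = 8576 kJ
  ΔH_B = 6192 − 8576 = −2384 kJ
ΔH_A − ΔH_B = +1298 kJ, so reaction B has the more negative ΔH; |ΔH_A − ΔH_B| = 1298 kJ.

Reaction B, by 1298 kJ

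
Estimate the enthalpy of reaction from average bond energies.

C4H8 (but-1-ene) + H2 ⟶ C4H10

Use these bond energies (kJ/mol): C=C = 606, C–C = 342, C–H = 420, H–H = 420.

ΔH ≈ −156 kJ

Bonds broken (reactants):
  C–C: 2 × 342 = 684
  C–H: 8 × 420 = 3360
  C=C: 1 × 606 = 606
  H–H: 1 × 420 = 420
  Σ(broken) = 5070 kJ
Bonds formed (products):
  C–C: 3 × 342 = 1026
  C–H: 10 × 420 = 4200
  Σ(formed) = 5226 kJ
ΔH = Σ(broken) − Σ(formed) = 5070 − 5226 = −156 kJ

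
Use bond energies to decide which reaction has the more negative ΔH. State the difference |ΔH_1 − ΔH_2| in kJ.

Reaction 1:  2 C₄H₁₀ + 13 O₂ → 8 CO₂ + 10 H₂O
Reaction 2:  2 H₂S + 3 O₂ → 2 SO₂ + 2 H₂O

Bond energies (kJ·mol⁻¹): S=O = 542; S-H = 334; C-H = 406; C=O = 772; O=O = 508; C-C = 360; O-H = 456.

Reaction 1:
  Bonds broken (reactants):
    C-C: 6 × 360 = 2160
    C-H: 20 × 406 = 8120
    O=O: 13 × 508 = 6604
    Σ(broken) = 16884 kJ
  Bonds formed (products):
    C=O: 16 × 772 = 12352
    O-H: 20 × 456 = 9120
    Σ(formed) = 21472 kJ
  ΔH_1 = 16884 − 21472 = −4588 kJ
Reaction 2:
  Bonds broken (reactants):
    O=O: 3 × 508 = 1524
    S-H: 4 × 334 = 1336
    Σ(broken) = 2860 kJ
  Bonds formed (products):
    O-H: 4 × 456 = 1824
    S=O: 4 × 542 = 2168
    Σ(formed) = 3992 kJ
  ΔH_2 = 2860 − 3992 = −1132 kJ
ΔH_1 − ΔH_2 = −3456 kJ, so reaction 1 has the more negative ΔH; |ΔH_1 − ΔH_2| = 3456 kJ.

Reaction 1, by 3456 kJ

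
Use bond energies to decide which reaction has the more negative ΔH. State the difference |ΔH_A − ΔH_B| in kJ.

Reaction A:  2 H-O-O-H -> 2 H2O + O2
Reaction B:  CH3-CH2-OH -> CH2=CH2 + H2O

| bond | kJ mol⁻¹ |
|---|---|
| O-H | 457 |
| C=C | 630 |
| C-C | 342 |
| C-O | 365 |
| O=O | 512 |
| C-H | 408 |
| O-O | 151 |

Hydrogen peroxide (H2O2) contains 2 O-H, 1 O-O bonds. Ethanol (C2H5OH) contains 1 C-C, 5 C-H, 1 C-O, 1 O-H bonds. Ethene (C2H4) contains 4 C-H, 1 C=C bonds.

Reaction A:
  Bonds broken (reactants):
    O-H: 4 × 457 = 1828
    O-O: 2 × 151 = 302
    Σ(broken) = 2130 kJ
  Bonds formed (products):
    O-H: 4 × 457 = 1828
    O=O: 1 × 512 = 512
    Σ(formed) = 2340 kJ
  ΔH_A = 2130 − 2340 = −210 kJ
Reaction B:
  Bonds broken (reactants):
    C-C: 1 × 342 = 342
    C-H: 5 × 408 = 2040
    C-O: 1 × 365 = 365
    O-H: 1 × 457 = 457
    Σ(broken) = 3204 kJ
  Bonds formed (products):
    C-H: 4 × 408 = 1632
    C=C: 1 × 630 = 630
    O-H: 2 × 457 = 914
    Σ(formed) = 3176 kJ
  ΔH_B = 3204 − 3176 = +28 kJ
ΔH_A − ΔH_B = −238 kJ, so reaction A has the more negative ΔH; |ΔH_A − ΔH_B| = 238 kJ.

Reaction A, by 238 kJ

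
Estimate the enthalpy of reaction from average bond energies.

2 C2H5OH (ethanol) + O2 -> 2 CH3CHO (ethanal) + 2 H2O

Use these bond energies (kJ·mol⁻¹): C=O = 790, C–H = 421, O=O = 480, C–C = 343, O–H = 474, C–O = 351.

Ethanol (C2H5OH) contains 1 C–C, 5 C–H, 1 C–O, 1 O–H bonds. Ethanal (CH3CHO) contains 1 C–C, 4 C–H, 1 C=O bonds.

ΔH ≈ −504 kJ

Bonds broken (reactants):
  C–C: 2 × 343 = 686
  C–H: 10 × 421 = 4210
  C–O: 2 × 351 = 702
  O–H: 2 × 474 = 948
  O=O: 1 × 480 = 480
  Σ(broken) = 7026 kJ
Bonds formed (products):
  C–C: 2 × 343 = 686
  C–H: 8 × 421 = 3368
  C=O: 2 × 790 = 1580
  O–H: 4 × 474 = 1896
  Σ(formed) = 7530 kJ
ΔH = Σ(broken) − Σ(formed) = 7026 − 7530 = −504 kJ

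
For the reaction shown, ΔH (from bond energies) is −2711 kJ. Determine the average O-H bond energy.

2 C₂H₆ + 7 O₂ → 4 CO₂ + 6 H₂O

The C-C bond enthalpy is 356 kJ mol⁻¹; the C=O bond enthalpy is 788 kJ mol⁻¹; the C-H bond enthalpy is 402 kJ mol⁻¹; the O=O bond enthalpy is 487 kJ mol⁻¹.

Let D be the O-H bond energy.
Σ(broken) = 2×356 + 12×402 + 7×487 = 8945
Σ(formed) = 8×788 + 12×D = 6304 + 12D
ΔH = Σ(broken) − Σ(formed) = (8945) − (6304 + 12D) = +2641 − 12D
Setting this equal to −2711 kJ gives 12D = 5352, so D = 446 kJ/mol.

D(O-H) ≈ 446 kJ/mol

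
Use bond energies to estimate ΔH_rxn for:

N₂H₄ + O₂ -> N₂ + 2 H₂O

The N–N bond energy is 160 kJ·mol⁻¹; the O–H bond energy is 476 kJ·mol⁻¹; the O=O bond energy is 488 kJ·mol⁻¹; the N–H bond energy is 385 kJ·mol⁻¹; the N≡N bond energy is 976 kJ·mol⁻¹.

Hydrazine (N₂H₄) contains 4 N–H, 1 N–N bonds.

ΔH ≈ −692 kJ

Bonds broken (reactants):
  N–H: 4 × 385 = 1540
  N–N: 1 × 160 = 160
  O=O: 1 × 488 = 488
  Σ(broken) = 2188 kJ
Bonds formed (products):
  N≡N: 1 × 976 = 976
  O–H: 4 × 476 = 1904
  Σ(formed) = 2880 kJ
ΔH = Σ(broken) − Σ(formed) = 2188 − 2880 = −692 kJ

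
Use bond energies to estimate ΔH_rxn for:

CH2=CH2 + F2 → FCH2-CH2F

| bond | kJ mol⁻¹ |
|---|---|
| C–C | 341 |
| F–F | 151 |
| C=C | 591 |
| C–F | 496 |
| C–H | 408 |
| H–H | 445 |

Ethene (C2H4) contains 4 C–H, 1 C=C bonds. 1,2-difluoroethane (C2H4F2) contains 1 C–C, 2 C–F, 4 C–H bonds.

Bonds broken (reactants):
  C–H: 4 × 408 = 1632
  C=C: 1 × 591 = 591
  F–F: 1 × 151 = 151
  Σ(broken) = 2374 kJ
Bonds formed (products):
  C–C: 1 × 341 = 341
  C–F: 2 × 496 = 992
  C–H: 4 × 408 = 1632
  Σ(formed) = 2965 kJ
ΔH = Σ(broken) − Σ(formed) = 2374 − 2965 = −591 kJ

ΔH ≈ −591 kJ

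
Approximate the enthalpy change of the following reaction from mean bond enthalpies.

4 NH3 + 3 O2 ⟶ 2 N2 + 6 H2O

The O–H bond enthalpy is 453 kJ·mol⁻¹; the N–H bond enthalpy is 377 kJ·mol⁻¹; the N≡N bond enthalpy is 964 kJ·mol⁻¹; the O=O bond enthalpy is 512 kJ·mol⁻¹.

ΔH ≈ −1304 kJ

Bonds broken (reactants):
  N–H: 12 × 377 = 4524
  O=O: 3 × 512 = 1536
  Σ(broken) = 6060 kJ
Bonds formed (products):
  N≡N: 2 × 964 = 1928
  O–H: 12 × 453 = 5436
  Σ(formed) = 7364 kJ
ΔH = Σ(broken) − Σ(formed) = 6060 − 7364 = −1304 kJ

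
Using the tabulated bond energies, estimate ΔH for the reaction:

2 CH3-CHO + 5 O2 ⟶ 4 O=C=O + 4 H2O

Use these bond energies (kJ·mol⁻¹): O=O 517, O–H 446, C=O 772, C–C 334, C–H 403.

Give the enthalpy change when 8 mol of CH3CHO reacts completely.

ΔH = −6892 kJ

Bonds broken (reactants):
  C–C: 2 × 334 = 668
  C–H: 8 × 403 = 3224
  C=O: 2 × 772 = 1544
  O=O: 5 × 517 = 2585
  Σ(broken) = 8021 kJ
Bonds formed (products):
  C=O: 8 × 772 = 6176
  O–H: 8 × 446 = 3568
  Σ(formed) = 9744 kJ
ΔH = Σ(broken) − Σ(formed) = 8021 − 9744 = −1723 kJ
For 4× the reaction as written: 4 × (−1723) = −6892 kJ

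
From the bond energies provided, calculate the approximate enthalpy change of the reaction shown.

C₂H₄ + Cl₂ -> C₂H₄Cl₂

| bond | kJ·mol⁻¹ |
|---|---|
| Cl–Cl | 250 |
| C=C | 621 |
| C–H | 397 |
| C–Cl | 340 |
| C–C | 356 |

ΔH ≈ −165 kJ

Bonds broken (reactants):
  C–H: 4 × 397 = 1588
  C=C: 1 × 621 = 621
  Cl–Cl: 1 × 250 = 250
  Σ(broken) = 2459 kJ
Bonds formed (products):
  C–C: 1 × 356 = 356
  C–Cl: 2 × 340 = 680
  C–H: 4 × 397 = 1588
  Σ(formed) = 2624 kJ
ΔH = Σ(broken) − Σ(formed) = 2459 − 2624 = −165 kJ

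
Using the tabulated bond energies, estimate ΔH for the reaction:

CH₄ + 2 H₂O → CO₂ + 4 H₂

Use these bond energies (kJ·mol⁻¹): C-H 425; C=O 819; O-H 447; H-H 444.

ΔH ≈ +74 kJ

Bonds broken (reactants):
  C-H: 4 × 425 = 1700
  O-H: 4 × 447 = 1788
  Σ(broken) = 3488 kJ
Bonds formed (products):
  C=O: 2 × 819 = 1638
  H-H: 4 × 444 = 1776
  Σ(formed) = 3414 kJ
ΔH = Σ(broken) − Σ(formed) = 3488 − 3414 = +74 kJ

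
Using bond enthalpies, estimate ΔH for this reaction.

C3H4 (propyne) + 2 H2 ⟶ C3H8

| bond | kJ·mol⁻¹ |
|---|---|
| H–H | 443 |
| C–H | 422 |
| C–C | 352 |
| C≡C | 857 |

Bonds broken (reactants):
  C≡C: 1 × 857 = 857
  C–C: 1 × 352 = 352
  C–H: 4 × 422 = 1688
  H–H: 2 × 443 = 886
  Σ(broken) = 3783 kJ
Bonds formed (products):
  C–C: 2 × 352 = 704
  C–H: 8 × 422 = 3376
  Σ(formed) = 4080 kJ
ΔH = Σ(broken) − Σ(formed) = 3783 − 4080 = −297 kJ

ΔH ≈ −297 kJ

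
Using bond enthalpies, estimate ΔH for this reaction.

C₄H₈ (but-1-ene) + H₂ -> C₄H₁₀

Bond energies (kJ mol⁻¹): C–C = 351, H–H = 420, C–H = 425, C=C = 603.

ΔH ≈ −178 kJ

Bonds broken (reactants):
  C–C: 2 × 351 = 702
  C–H: 8 × 425 = 3400
  C=C: 1 × 603 = 603
  H–H: 1 × 420 = 420
  Σ(broken) = 5125 kJ
Bonds formed (products):
  C–C: 3 × 351 = 1053
  C–H: 10 × 425 = 4250
  Σ(formed) = 5303 kJ
ΔH = Σ(broken) − Σ(formed) = 5125 − 5303 = −178 kJ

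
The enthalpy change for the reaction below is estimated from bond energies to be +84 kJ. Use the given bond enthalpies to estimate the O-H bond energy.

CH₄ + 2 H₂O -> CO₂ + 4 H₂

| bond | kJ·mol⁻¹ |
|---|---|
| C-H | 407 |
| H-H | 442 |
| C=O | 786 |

Let D be the O-H bond energy.
Σ(broken) = 4×407 + 4×D = 1628 + 4D
Σ(formed) = 2×786 + 4×442 = 3340
ΔH = Σ(broken) − Σ(formed) = (1628 + 4D) − (3340) = −1712 + 4D
Setting this equal to +84 kJ gives 4D = 1796, so D = 449 kJ/mol.

D(O-H) ≈ 449 kJ/mol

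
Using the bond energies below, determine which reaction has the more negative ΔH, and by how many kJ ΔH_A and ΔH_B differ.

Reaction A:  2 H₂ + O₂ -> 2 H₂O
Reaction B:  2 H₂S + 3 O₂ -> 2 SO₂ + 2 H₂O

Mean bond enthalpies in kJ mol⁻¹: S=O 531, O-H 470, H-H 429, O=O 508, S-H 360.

Reaction B, by 526 kJ

Reaction A:
  Bonds broken (reactants):
    H-H: 2 × 429 = 858
    O=O: 1 × 508 = 508
    Σ(broken) = 1366 kJ
  Bonds formed (products):
    O-H: 4 × 470 = 1880
    Σ(formed) = 1880 kJ
  ΔH_A = 1366 − 1880 = −514 kJ
Reaction B:
  Bonds broken (reactants):
    O=O: 3 × 508 = 1524
    S-H: 4 × 360 = 1440
    Σ(broken) = 2964 kJ
  Bonds formed (products):
    O-H: 4 × 470 = 1880
    S=O: 4 × 531 = 2124
    Σ(formed) = 4004 kJ
  ΔH_B = 2964 − 4004 = −1040 kJ
ΔH_A − ΔH_B = +526 kJ, so reaction B has the more negative ΔH; |ΔH_A − ΔH_B| = 526 kJ.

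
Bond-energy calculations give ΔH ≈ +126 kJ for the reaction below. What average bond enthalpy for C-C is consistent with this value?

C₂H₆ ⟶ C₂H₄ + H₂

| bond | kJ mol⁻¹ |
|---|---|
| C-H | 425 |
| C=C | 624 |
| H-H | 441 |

D(C-C) ≈ 341 kJ/mol

Let D be the C-C bond energy.
Σ(broken) = 1×D + 6×425 = 2550 + D
Σ(formed) = 4×425 + 1×624 + 1×441 = 2765
ΔH = Σ(broken) − Σ(formed) = (2550 + D) − (2765) = −215 + D
Setting this equal to +126 kJ gives D = 341 kJ/mol.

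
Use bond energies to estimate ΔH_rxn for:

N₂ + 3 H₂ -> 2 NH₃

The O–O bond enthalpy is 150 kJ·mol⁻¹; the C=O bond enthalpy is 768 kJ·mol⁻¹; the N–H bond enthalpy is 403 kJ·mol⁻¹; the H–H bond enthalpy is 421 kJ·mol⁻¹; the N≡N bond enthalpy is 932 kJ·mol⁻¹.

ΔH ≈ −223 kJ

Bonds broken (reactants):
  H–H: 3 × 421 = 1263
  N≡N: 1 × 932 = 932
  Σ(broken) = 2195 kJ
Bonds formed (products):
  N–H: 6 × 403 = 2418
  Σ(formed) = 2418 kJ
ΔH = Σ(broken) − Σ(formed) = 2195 − 2418 = −223 kJ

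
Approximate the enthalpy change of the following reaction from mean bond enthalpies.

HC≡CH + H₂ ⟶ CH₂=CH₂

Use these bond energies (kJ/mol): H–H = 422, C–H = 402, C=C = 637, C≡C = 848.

ΔH ≈ −171 kJ

Bonds broken (reactants):
  C≡C: 1 × 848 = 848
  C–H: 2 × 402 = 804
  H–H: 1 × 422 = 422
  Σ(broken) = 2074 kJ
Bonds formed (products):
  C–H: 4 × 402 = 1608
  C=C: 1 × 637 = 637
  Σ(formed) = 2245 kJ
ΔH = Σ(broken) − Σ(formed) = 2074 − 2245 = −171 kJ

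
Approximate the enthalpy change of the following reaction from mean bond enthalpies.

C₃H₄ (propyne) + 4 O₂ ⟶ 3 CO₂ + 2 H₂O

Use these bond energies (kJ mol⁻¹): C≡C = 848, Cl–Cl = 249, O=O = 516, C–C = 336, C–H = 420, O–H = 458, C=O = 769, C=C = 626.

ΔH ≈ −1518 kJ

Bonds broken (reactants):
  C≡C: 1 × 848 = 848
  C–C: 1 × 336 = 336
  C–H: 4 × 420 = 1680
  O=O: 4 × 516 = 2064
  Σ(broken) = 4928 kJ
Bonds formed (products):
  C=O: 6 × 769 = 4614
  O–H: 4 × 458 = 1832
  Σ(formed) = 6446 kJ
ΔH = Σ(broken) − Σ(formed) = 4928 − 6446 = −1518 kJ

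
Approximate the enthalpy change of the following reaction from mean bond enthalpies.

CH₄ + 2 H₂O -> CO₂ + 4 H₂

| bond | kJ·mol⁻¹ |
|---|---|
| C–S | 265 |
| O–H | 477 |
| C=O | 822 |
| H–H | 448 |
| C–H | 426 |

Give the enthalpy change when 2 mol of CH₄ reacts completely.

Bonds broken (reactants):
  C–H: 4 × 426 = 1704
  O–H: 4 × 477 = 1908
  Σ(broken) = 3612 kJ
Bonds formed (products):
  C=O: 2 × 822 = 1644
  H–H: 4 × 448 = 1792
  Σ(formed) = 3436 kJ
ΔH = Σ(broken) − Σ(formed) = 3612 − 3436 = +176 kJ
For 2× the reaction as written: 2 × (+176) = +352 kJ

ΔH = +352 kJ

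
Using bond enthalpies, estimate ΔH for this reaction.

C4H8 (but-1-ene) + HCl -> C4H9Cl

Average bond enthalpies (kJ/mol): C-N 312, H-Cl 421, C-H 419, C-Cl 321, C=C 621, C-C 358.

Bonds broken (reactants):
  C-C: 2 × 358 = 716
  C-H: 8 × 419 = 3352
  C=C: 1 × 621 = 621
  H-Cl: 1 × 421 = 421
  Σ(broken) = 5110 kJ
Bonds formed (products):
  C-C: 3 × 358 = 1074
  C-Cl: 1 × 321 = 321
  C-H: 9 × 419 = 3771
  Σ(formed) = 5166 kJ
ΔH = Σ(broken) − Σ(formed) = 5110 − 5166 = −56 kJ

ΔH ≈ −56 kJ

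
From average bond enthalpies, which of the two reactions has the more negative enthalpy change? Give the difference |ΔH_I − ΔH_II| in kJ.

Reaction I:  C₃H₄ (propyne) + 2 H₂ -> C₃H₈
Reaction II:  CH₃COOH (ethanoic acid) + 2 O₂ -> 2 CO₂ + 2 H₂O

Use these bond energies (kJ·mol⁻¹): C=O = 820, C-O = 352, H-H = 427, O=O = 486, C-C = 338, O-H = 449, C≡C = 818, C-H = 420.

Reaction II, by 539 kJ

Reaction I:
  Bonds broken (reactants):
    C≡C: 1 × 818 = 818
    C-C: 1 × 338 = 338
    C-H: 4 × 420 = 1680
    H-H: 2 × 427 = 854
    Σ(broken) = 3690 kJ
  Bonds formed (products):
    C-C: 2 × 338 = 676
    C-H: 8 × 420 = 3360
    Σ(formed) = 4036 kJ
  ΔH_I = 3690 − 4036 = −346 kJ
Reaction II:
  Bonds broken (reactants):
    C-C: 1 × 338 = 338
    C-H: 3 × 420 = 1260
    C-O: 1 × 352 = 352
    C=O: 1 × 820 = 820
    O-H: 1 × 449 = 449
    O=O: 2 × 486 = 972
    Σ(broken) = 4191 kJ
  Bonds formed (products):
    C=O: 4 × 820 = 3280
    O-H: 4 × 449 = 1796
    Σ(formed) = 5076 kJ
  ΔH_II = 4191 − 5076 = −885 kJ
ΔH_I − ΔH_II = +539 kJ, so reaction II has the more negative ΔH; |ΔH_I − ΔH_II| = 539 kJ.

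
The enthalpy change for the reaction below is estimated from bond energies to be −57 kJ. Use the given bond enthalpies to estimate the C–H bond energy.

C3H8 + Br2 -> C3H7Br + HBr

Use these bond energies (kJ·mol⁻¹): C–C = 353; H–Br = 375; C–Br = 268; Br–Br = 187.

Let D be the C–H bond energy.
Σ(broken) = 1×187 + 2×353 + 8×D = 893 + 8D
Σ(formed) = 1×268 + 2×353 + 7×D + 1×375 = 1349 + 7D
ΔH = Σ(broken) − Σ(formed) = (893 + 8D) − (1349 + 7D) = −456 + D
Setting this equal to −57 kJ gives D = 399 kJ/mol.

D(C–H) ≈ 399 kJ/mol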